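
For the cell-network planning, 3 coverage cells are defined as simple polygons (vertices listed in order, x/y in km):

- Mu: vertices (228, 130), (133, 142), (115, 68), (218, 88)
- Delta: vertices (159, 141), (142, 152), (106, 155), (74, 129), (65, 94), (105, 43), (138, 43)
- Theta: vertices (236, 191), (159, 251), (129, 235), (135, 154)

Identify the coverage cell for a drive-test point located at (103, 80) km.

Cast a ray rightward from (103, 80). For each polygon, the edges (by vertex number in listed order) whose endpoints lie on opposite sides of y = 80, where each meets that height, and whether that is right or left of the point:
Mu: 2–3 at x≈117.9 (right), 3–4 at x≈176.8 (right) → 2 crossings.
Delta: 5–6 at x≈76.0 (left), 7–1 at x≈145.9 (right) → 1 crossing.
Theta: no edge straddles that height → 0 crossings.
Only Delta has an odd count, so the point is inside Delta.

Delta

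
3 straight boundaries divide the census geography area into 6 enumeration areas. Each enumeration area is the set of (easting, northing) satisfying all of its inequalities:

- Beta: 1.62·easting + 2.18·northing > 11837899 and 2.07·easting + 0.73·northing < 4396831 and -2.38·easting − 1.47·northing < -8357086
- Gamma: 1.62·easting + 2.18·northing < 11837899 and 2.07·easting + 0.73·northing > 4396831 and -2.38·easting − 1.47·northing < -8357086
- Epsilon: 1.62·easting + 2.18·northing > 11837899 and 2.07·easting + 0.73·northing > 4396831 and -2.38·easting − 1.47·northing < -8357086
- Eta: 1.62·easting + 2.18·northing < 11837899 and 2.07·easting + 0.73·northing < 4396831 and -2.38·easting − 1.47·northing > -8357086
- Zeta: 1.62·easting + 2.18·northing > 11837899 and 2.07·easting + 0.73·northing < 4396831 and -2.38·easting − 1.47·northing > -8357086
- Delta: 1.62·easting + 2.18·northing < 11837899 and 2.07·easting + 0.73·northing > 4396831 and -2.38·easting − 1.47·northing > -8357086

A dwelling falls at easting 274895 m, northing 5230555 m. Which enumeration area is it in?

Zeta

1.62·274895 + 2.18·5230555 = 11847939.800, which is > 11837899
2.07·274895 + 0.73·5230555 = 4387337.800, which is < 4396831
-2.38·274895 − 1.47·5230555 = -8343165.950, which is > -8357086
This sign pattern matches Zeta.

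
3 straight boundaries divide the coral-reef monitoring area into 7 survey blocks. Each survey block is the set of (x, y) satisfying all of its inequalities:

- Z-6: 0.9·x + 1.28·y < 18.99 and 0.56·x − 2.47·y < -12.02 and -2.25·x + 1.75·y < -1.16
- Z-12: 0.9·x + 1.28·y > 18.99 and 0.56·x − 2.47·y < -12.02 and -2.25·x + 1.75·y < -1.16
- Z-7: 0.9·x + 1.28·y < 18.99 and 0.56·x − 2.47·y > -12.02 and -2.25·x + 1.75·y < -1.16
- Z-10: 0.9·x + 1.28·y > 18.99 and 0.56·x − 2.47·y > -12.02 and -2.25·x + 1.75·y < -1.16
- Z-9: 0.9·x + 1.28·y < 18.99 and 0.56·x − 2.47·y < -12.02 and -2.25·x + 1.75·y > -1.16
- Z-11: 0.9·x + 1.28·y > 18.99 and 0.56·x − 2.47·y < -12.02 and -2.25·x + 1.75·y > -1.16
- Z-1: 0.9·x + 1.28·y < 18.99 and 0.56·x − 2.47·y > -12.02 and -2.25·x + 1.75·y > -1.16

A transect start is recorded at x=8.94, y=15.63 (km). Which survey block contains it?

Z-11

0.9·8.94 + 1.28·15.63 = 28.052, which is > 18.99
0.56·8.94 − 2.47·15.63 = -33.600, which is < -12.02
-2.25·8.94 + 1.75·15.63 = 7.238, which is > -1.16
This sign pattern matches Z-11.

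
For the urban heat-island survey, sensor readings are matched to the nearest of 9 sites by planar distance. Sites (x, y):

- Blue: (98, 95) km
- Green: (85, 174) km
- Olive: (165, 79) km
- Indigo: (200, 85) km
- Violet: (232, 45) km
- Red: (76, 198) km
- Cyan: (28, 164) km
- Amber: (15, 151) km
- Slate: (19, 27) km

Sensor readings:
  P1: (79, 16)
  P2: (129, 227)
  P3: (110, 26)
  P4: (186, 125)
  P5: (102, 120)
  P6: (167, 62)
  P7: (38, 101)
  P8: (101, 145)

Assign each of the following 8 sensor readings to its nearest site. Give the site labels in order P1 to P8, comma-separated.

P1 → Slate (d²=3721.00)
P2 → Red (d²=3650.00)
P3 → Blue (d²=4905.00)
P4 → Indigo (d²=1796.00)
P5 → Blue (d²=641.00)
P6 → Olive (d²=293.00)
P7 → Amber (d²=3029.00)
P8 → Green (d²=1097.00)

Slate, Red, Blue, Indigo, Blue, Olive, Amber, Green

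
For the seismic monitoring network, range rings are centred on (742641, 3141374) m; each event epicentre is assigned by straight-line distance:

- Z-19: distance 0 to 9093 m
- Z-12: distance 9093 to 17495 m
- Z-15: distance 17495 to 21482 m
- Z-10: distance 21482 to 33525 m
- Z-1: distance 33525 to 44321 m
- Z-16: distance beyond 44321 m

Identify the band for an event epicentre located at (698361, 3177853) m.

Z-16

Distance = √((698361−742641)² + (3177853−3141374)²) = √(1960718400.000 + 1330717441.000) = 57371.037 m.
44321 ≤ 57371.037 < ∞ → Z-16.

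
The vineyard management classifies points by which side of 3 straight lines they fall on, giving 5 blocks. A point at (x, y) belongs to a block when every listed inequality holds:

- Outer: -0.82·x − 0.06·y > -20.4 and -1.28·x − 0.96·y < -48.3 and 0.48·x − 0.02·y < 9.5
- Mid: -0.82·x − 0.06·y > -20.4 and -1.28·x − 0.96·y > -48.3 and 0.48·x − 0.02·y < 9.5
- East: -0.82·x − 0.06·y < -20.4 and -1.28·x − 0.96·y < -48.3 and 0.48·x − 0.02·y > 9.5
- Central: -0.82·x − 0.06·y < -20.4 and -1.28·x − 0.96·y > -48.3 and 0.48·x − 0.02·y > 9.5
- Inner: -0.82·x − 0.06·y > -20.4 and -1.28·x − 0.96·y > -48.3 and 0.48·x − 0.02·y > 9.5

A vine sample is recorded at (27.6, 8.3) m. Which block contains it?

Central

-0.82·27.6 − 0.06·8.3 = -23.130, which is < -20.4
-1.28·27.6 − 0.96·8.3 = -43.296, which is > -48.3
0.48·27.6 − 0.02·8.3 = 13.082, which is > 9.5
This sign pattern matches Central.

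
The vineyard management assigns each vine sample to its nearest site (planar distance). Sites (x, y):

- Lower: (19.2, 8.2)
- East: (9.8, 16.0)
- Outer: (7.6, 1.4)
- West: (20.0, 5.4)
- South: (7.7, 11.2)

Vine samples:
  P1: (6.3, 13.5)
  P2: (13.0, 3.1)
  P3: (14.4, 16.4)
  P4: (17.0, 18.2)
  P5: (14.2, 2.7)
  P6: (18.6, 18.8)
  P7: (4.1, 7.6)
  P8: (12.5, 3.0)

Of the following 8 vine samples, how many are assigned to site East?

3

P1 → South
P2 → Outer
P3 → East
P4 → East
P5 → West
P6 → East
P7 → South
P8 → Outer
3 of the 8 go to East.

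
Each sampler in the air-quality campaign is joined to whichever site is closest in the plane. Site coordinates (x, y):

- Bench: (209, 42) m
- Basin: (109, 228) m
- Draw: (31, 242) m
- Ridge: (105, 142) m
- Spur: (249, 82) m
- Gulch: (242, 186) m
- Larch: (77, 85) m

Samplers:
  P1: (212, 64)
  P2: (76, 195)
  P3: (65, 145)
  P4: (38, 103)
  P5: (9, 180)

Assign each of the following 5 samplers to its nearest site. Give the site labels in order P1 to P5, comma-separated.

Bench, Basin, Ridge, Larch, Draw

P1 → Bench (d²=493.00)
P2 → Basin (d²=2178.00)
P3 → Ridge (d²=1609.00)
P4 → Larch (d²=1845.00)
P5 → Draw (d²=4328.00)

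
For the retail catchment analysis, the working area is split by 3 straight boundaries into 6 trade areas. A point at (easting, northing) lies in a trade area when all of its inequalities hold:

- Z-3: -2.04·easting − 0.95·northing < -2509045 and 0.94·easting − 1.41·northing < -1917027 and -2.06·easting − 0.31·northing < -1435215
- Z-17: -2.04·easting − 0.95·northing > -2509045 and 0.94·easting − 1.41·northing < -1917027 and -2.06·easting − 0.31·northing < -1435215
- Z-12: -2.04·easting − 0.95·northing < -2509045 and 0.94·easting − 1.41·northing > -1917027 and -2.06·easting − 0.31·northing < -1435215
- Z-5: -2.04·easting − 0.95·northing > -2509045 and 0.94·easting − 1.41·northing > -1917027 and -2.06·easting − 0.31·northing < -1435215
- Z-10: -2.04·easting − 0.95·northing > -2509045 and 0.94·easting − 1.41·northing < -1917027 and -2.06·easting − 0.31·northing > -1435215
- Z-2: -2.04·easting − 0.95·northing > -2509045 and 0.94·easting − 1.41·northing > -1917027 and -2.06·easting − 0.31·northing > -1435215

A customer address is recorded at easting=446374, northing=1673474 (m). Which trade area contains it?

-2.04·446374 − 0.95·1673474 = -2500403.260, which is > -2509045
0.94·446374 − 1.41·1673474 = -1940006.780, which is < -1917027
-2.06·446374 − 0.31·1673474 = -1438307.380, which is < -1435215
This sign pattern matches Z-17.

Z-17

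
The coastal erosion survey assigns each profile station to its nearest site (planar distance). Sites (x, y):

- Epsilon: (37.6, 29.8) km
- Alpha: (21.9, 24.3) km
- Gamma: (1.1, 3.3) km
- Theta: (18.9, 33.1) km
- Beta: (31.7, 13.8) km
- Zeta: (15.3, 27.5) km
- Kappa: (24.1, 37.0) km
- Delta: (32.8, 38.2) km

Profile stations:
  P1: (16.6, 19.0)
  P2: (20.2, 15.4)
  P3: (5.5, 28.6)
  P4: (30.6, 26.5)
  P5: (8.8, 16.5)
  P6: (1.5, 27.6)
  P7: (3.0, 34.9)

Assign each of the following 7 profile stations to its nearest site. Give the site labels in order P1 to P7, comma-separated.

Alpha, Alpha, Zeta, Epsilon, Zeta, Zeta, Zeta

P1 → Alpha (d²=56.18)
P2 → Alpha (d²=82.10)
P3 → Zeta (d²=97.25)
P4 → Epsilon (d²=59.89)
P5 → Zeta (d²=163.25)
P6 → Zeta (d²=190.45)
P7 → Zeta (d²=206.05)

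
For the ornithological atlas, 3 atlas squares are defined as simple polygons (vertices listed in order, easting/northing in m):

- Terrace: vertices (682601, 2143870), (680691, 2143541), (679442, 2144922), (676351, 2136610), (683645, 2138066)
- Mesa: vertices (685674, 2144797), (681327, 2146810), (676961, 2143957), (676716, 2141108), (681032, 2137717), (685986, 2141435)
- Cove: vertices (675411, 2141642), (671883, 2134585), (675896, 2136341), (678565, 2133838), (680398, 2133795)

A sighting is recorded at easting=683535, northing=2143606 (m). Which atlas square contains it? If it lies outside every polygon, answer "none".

Cast a ray rightward from (683535, 2143606). For each polygon, the edges (by vertex number in listed order) whose endpoints lie on opposite sides of northing = 2143606, where each meets that height, and whether that is right or left of the point:
Terrace: 1–2 at easting≈681068.4 (left), 2–3 at easting≈680632.2 (left), 3–4 at easting≈678952.6 (left), 5–1 at easting≈682648.5 (left) → 0 crossings.
Mesa: 3–4 at easting≈676930.8 (left), 6–1 at easting≈685784.5 (right) → 1 crossing.
Cove: no edge straddles that height → 0 crossings.
Only Mesa has an odd count, so the point is inside Mesa.

Mesa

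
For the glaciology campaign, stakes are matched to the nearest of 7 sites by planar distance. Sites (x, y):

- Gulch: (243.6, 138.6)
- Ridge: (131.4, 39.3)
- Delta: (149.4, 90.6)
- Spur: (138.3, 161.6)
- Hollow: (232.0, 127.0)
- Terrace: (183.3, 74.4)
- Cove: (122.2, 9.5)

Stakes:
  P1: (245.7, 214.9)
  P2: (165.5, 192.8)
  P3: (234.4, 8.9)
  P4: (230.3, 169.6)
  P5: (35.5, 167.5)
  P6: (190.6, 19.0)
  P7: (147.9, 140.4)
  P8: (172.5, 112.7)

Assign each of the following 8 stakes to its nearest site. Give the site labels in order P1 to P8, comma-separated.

Gulch, Spur, Terrace, Gulch, Spur, Terrace, Spur, Delta

P1 → Gulch (d²=5826.10)
P2 → Spur (d²=1713.28)
P3 → Terrace (d²=6901.46)
P4 → Gulch (d²=1137.89)
P5 → Spur (d²=10602.65)
P6 → Terrace (d²=3122.45)
P7 → Spur (d²=541.60)
P8 → Delta (d²=1022.02)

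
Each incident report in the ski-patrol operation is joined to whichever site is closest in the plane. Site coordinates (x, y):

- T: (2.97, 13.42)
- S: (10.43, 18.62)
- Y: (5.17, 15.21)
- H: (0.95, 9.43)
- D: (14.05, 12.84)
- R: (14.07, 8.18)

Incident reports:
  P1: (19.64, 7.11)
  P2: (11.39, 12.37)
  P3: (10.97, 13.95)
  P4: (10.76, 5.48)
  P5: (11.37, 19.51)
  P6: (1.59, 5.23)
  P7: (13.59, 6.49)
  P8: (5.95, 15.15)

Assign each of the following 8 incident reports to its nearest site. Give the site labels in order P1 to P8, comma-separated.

R, D, D, R, S, H, R, Y

P1 → R (d²=32.17)
P2 → D (d²=7.30)
P3 → D (d²=10.72)
P4 → R (d²=18.25)
P5 → S (d²=1.68)
P6 → H (d²=18.05)
P7 → R (d²=3.09)
P8 → Y (d²=0.61)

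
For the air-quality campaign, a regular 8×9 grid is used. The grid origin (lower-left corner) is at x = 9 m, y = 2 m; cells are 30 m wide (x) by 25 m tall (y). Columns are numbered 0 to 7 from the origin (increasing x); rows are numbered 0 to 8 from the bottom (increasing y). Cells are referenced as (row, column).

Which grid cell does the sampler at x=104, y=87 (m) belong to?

(3, 3)

Column index: ⌊(104 − 9) / 30⌋ = ⌊3.167⌋ = 3
Row offset from origin: ⌊(87 − 2) / 25⌋ = ⌊3.400⌋ = 3 → row 3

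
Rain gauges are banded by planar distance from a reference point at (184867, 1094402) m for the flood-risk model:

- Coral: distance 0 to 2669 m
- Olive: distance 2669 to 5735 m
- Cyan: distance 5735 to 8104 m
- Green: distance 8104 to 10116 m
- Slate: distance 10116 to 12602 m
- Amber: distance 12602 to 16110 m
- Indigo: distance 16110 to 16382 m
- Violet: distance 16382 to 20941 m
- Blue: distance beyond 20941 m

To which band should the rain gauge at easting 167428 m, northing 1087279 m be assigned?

Violet

Distance = √((167428−184867)² + (1087279−1094402)²) = √(304118721.000 + 50737129.000) = 18837.618 m.
16382 ≤ 18837.618 < 20941 → Violet.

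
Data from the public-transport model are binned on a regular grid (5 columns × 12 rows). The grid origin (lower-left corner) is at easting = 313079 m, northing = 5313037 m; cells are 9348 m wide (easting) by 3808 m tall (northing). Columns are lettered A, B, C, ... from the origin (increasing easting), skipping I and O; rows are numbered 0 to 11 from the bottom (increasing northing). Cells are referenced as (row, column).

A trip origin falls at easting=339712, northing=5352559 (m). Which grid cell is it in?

Column index: ⌊(339712 − 313079) / 9348⌋ = ⌊2.849⌋ = 2 → column C
Row offset from origin: ⌊(5352559 − 5313037) / 3808⌋ = ⌊10.379⌋ = 10 → row 10

(10, C)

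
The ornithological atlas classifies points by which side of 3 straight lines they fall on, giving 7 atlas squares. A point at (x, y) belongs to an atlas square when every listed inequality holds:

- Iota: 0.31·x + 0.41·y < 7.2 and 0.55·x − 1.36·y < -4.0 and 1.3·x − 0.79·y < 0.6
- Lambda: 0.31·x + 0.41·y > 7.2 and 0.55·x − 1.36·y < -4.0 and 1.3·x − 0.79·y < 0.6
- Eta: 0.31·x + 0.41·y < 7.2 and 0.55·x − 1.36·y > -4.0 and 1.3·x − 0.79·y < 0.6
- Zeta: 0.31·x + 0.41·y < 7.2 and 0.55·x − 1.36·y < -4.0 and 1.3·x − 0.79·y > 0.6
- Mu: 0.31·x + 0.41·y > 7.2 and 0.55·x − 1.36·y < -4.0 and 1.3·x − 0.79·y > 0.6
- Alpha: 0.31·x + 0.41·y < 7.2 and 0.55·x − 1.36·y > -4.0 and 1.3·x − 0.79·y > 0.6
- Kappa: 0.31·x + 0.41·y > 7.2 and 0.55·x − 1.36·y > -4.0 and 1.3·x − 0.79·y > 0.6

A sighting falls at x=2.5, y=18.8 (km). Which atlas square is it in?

Lambda

0.31·2.5 + 0.41·18.8 = 8.483, which is > 7.2
0.55·2.5 − 1.36·18.8 = -24.193, which is < -4.0
1.3·2.5 − 0.79·18.8 = -11.602, which is < 0.6
This sign pattern matches Lambda.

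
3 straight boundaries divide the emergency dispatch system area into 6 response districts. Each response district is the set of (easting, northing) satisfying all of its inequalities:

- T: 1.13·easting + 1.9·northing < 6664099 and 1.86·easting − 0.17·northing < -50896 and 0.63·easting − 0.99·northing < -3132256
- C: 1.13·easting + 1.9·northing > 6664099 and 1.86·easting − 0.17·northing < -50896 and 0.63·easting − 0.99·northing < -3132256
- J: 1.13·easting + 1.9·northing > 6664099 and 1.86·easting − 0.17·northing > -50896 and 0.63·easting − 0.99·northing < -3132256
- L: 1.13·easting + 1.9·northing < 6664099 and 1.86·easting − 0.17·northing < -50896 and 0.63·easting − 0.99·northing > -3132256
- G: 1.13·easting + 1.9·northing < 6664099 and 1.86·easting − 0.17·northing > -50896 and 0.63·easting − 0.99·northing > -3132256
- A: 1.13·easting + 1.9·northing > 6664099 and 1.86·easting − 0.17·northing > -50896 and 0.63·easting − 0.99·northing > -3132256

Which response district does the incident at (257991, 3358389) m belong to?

1.13·257991 + 1.9·3358389 = 6672468.930, which is > 6664099
1.86·257991 − 0.17·3358389 = -91062.870, which is < -50896
0.63·257991 − 0.99·3358389 = -3162270.780, which is < -3132256
This sign pattern matches C.

C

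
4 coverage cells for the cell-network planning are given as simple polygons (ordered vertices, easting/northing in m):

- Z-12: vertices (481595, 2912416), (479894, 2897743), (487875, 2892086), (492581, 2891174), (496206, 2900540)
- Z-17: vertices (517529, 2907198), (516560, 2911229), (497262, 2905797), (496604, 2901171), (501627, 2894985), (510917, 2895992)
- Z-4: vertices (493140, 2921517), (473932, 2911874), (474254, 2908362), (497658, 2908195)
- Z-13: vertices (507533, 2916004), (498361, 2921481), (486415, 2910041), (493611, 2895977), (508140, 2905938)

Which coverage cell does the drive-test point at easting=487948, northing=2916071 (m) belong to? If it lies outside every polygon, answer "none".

Cast a ray rightward from (487948, 2916071). For each polygon, the edges (by vertex number in listed order) whose endpoints lie on opposite sides of northing = 2916071, where each meets that height, and whether that is right or left of the point:
Z-12: no edge straddles that height → 0 crossings.
Z-17: no edge straddles that height → 0 crossings.
Z-4: 1–2 at easting≈482292.1 (left), 4–1 at easting≈494986.9 (right) → 1 crossing.
Z-13: 1–2 at easting≈507420.8 (right), 2–3 at easting≈492711.7 (right) → 2 crossings.
Only Z-4 has an odd count, so the point is inside Z-4.

Z-4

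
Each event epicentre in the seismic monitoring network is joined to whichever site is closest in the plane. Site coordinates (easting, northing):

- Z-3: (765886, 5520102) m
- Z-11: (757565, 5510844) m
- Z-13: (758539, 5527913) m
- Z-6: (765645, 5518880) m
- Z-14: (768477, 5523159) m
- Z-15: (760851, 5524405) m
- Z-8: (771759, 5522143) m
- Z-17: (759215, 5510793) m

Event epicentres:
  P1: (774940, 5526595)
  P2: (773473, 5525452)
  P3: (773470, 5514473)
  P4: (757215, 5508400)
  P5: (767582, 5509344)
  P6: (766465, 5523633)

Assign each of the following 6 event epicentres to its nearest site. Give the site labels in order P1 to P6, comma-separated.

P1 → Z-8 (d²=29939065.00)
P2 → Z-8 (d²=13887277.00)
P3 → Z-8 (d²=61756421.00)
P4 → Z-11 (d²=6095636.00)
P5 → Z-17 (d²=72106290.00)
P6 → Z-14 (d²=4272820.00)

Z-8, Z-8, Z-8, Z-11, Z-17, Z-14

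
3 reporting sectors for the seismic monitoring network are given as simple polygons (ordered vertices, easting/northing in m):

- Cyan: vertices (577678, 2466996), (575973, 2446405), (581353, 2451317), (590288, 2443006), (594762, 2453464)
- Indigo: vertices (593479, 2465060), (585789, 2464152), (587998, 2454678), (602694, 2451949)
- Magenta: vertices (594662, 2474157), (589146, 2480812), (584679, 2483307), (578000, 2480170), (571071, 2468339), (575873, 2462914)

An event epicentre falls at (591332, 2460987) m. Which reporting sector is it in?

Indigo

Cast a ray rightward from (591332, 2460987). For each polygon, the edges (by vertex number in listed order) whose endpoints lie on opposite sides of northing = 2460987, where each meets that height, and whether that is right or left of the point:
Cyan: 1–2 at easting≈577180.4 (left), 5–1 at easting≈585264.3 (left) → 0 crossings.
Indigo: 2–3 at easting≈586527.0 (left), 4–1 at easting≈596341.7 (right) → 1 crossing.
Magenta: no edge straddles that height → 0 crossings.
Only Indigo has an odd count, so the point is inside Indigo.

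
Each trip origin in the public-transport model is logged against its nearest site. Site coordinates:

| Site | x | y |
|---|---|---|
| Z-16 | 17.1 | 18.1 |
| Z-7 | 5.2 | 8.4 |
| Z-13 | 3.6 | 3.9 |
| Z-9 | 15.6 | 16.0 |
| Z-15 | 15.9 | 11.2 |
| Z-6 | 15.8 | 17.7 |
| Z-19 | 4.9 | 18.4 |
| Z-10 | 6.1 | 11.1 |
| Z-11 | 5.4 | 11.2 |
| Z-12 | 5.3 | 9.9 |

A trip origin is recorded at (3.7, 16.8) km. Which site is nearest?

Z-19

Squared distances to each site:
Z-16: 181.250; Z-7: 72.810; Z-13: 166.420; Z-9: 142.250; Z-15: 180.200; Z-6: 147.220; Z-19: 4.000; Z-10: 38.250; Z-11: 34.250; Z-12: 50.170.
Minimum at Z-19.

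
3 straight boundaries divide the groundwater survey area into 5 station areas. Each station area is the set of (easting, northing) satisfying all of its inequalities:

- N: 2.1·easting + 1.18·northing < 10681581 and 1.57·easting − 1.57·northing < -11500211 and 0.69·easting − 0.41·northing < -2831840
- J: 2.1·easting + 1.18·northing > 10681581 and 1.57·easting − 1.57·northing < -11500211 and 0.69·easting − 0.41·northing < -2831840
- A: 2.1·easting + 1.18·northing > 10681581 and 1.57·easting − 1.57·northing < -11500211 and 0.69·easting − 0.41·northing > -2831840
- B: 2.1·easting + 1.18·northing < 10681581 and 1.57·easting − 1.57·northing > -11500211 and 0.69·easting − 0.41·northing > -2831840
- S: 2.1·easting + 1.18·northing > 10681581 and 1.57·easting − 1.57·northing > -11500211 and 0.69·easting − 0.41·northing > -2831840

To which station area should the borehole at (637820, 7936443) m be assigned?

2.1·637820 + 1.18·7936443 = 10704424.740, which is > 10681581
1.57·637820 − 1.57·7936443 = -11458838.110, which is > -11500211
0.69·637820 − 0.41·7936443 = -2813845.830, which is > -2831840
This sign pattern matches S.

S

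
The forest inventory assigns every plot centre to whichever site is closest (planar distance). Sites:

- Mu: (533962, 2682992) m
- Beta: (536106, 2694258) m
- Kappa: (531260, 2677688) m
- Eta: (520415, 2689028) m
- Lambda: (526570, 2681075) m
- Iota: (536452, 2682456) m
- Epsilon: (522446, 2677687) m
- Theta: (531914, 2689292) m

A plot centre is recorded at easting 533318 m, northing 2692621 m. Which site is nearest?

Beta

Squared distances to each site:
Mu: 93132377.000; Beta: 10452713.000; Kappa: 227229853.000; Eta: 179397058.000; Lambda: 178845620.000; Iota: 113149181.000; Epsilon: 341224740.000; Theta: 13053457.000.
Minimum at Beta.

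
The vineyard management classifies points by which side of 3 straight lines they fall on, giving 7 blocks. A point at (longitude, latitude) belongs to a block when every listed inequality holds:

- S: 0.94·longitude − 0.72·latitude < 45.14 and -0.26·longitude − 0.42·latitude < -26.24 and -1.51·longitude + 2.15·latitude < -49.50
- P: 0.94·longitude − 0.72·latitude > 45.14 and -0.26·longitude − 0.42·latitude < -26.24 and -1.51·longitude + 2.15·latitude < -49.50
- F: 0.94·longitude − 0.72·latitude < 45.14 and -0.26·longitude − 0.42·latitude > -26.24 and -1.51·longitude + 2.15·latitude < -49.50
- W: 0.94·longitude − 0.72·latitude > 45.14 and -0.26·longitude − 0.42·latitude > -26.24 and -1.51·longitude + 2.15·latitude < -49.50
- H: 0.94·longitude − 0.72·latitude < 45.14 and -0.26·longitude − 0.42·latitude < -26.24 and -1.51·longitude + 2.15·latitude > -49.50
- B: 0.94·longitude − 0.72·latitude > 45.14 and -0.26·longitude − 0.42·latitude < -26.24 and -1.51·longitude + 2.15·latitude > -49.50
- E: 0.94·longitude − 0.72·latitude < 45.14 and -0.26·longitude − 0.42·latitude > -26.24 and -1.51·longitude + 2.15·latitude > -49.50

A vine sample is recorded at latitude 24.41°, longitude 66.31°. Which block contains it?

0.94·66.31 − 0.72·24.41 = 44.756, which is < 45.14
-0.26·66.31 − 0.42·24.41 = -27.493, which is < -26.24
-1.51·66.31 + 2.15·24.41 = -47.647, which is > -49.50
This sign pattern matches H.

H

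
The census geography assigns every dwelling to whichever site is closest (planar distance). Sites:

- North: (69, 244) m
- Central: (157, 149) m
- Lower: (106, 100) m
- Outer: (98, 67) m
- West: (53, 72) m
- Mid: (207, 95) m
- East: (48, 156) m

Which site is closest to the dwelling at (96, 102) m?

Lower

Squared distances to each site:
North: 20893.000; Central: 5930.000; Lower: 104.000; Outer: 1229.000; West: 2749.000; Mid: 12370.000; East: 5220.000.
Minimum at Lower.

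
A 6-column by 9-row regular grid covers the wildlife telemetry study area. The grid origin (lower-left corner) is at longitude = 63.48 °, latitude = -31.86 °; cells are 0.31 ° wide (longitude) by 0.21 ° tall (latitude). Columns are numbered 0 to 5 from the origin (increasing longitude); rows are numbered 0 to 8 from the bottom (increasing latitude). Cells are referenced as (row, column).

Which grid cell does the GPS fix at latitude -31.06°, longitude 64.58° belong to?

(3, 3)

Column index: ⌊(64.58 − 63.48) / 0.31⌋ = ⌊3.548⌋ = 3
Row offset from origin: ⌊(-31.06 − -31.86) / 0.21⌋ = ⌊3.810⌋ = 3 → row 3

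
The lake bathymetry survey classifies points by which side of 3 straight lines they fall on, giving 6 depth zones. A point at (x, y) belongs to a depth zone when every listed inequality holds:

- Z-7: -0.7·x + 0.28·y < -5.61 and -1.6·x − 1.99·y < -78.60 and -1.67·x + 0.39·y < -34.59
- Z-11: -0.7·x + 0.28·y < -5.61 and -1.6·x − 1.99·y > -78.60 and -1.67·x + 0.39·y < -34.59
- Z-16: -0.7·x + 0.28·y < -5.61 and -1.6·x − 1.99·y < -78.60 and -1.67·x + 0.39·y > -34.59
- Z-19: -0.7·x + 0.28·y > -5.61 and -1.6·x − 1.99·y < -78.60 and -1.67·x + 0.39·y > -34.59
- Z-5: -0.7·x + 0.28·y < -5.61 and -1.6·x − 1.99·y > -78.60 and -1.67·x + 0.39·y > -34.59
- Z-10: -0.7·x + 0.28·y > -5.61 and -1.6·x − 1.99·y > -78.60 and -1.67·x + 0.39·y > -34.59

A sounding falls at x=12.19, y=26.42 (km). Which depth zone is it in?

-0.7·12.19 + 0.28·26.42 = -1.135, which is > -5.61
-1.6·12.19 − 1.99·26.42 = -72.080, which is > -78.60
-1.67·12.19 + 0.39·26.42 = -10.053, which is > -34.59
This sign pattern matches Z-10.

Z-10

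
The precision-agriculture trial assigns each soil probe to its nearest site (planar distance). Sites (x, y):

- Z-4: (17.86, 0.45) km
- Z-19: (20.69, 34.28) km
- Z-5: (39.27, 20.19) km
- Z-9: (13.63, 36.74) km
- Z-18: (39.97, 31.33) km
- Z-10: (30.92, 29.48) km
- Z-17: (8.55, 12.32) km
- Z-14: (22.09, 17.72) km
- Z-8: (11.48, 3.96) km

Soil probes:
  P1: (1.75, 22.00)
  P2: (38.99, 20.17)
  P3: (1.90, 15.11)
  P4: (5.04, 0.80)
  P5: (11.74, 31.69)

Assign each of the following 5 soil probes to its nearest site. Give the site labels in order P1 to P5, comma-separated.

Z-17, Z-5, Z-17, Z-8, Z-9

P1 → Z-17 (d²=139.94)
P2 → Z-5 (d²=0.08)
P3 → Z-17 (d²=52.01)
P4 → Z-8 (d²=51.46)
P5 → Z-9 (d²=29.07)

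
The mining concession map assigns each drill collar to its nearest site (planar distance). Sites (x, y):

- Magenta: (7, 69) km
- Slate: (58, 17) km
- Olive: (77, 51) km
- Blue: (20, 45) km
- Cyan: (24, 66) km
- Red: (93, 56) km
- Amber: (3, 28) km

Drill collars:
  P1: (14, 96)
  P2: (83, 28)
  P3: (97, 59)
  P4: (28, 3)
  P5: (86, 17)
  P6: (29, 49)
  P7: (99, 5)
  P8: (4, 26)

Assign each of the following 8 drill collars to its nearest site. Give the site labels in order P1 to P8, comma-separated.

P1 → Magenta (d²=778.00)
P2 → Olive (d²=565.00)
P3 → Red (d²=25.00)
P4 → Slate (d²=1096.00)
P5 → Slate (d²=784.00)
P6 → Blue (d²=97.00)
P7 → Slate (d²=1825.00)
P8 → Amber (d²=5.00)

Magenta, Olive, Red, Slate, Slate, Blue, Slate, Amber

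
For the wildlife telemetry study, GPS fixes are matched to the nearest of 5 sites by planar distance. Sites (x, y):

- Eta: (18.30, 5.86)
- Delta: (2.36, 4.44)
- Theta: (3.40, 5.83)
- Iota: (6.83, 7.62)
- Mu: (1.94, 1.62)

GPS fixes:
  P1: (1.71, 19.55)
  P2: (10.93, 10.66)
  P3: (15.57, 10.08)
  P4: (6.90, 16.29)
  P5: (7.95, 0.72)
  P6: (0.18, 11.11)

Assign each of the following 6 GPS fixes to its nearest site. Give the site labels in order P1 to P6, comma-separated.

Iota, Iota, Eta, Iota, Mu, Theta

P1 → Iota (d²=168.54)
P2 → Iota (d²=26.05)
P3 → Eta (d²=25.26)
P4 → Iota (d²=75.17)
P5 → Mu (d²=36.93)
P6 → Theta (d²=38.25)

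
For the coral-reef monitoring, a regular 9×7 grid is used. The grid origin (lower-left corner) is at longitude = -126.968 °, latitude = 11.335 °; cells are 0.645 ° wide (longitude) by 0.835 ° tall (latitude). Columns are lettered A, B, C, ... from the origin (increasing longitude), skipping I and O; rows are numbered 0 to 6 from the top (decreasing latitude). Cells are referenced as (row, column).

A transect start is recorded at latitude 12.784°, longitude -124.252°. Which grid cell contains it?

(5, E)

Column index: ⌊(-124.252 − -126.968) / 0.645⌋ = ⌊4.211⌋ = 4 → column E
Row offset from origin: ⌊(12.784 − 11.335) / 0.835⌋ = ⌊1.735⌋ = 1 → row 5 (counted from top)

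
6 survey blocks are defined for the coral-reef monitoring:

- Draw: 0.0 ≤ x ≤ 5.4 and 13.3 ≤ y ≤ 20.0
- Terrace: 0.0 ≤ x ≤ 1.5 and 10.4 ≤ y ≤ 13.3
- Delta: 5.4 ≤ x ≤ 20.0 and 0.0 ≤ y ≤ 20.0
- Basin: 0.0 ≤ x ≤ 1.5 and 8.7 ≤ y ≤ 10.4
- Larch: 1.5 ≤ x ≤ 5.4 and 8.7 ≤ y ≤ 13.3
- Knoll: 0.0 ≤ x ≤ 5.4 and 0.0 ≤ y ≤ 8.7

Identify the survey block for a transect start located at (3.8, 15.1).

Draw

The point has x = 3.8 and y = 15.1.
Only Draw satisfies 0.0 ≤ x ≤ 5.4 and 13.3 ≤ y ≤ 20.0.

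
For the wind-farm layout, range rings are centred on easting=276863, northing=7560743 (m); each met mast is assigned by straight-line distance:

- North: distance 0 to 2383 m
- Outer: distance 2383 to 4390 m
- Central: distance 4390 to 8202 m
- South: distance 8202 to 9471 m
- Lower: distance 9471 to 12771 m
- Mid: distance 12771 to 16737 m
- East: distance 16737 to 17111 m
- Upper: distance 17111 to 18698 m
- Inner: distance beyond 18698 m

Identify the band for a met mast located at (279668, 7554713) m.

Central

Distance = √((279668−276863)² + (7554713−7560743)²) = √(7868025.000 + 36360900.000) = 6650.483 m.
4390 ≤ 6650.483 < 8202 → Central.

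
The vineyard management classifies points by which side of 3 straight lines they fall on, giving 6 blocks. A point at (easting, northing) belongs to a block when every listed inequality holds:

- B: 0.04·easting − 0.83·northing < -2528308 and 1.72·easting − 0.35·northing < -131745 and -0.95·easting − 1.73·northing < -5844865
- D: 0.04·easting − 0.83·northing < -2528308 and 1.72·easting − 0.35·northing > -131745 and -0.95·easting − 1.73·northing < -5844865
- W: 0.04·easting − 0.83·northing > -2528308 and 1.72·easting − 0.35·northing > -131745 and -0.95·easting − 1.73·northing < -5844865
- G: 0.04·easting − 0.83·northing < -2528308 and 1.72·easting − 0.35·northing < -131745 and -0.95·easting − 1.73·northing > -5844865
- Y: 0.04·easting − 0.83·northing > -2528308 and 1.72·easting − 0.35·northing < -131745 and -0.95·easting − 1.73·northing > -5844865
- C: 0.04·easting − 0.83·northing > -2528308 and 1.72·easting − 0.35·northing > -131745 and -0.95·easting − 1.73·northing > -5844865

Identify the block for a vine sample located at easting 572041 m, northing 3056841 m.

0.04·572041 − 0.83·3056841 = -2514296.390, which is > -2528308
1.72·572041 − 0.35·3056841 = -85983.830, which is > -131745
-0.95·572041 − 1.73·3056841 = -5831773.880, which is > -5844865
This sign pattern matches C.

C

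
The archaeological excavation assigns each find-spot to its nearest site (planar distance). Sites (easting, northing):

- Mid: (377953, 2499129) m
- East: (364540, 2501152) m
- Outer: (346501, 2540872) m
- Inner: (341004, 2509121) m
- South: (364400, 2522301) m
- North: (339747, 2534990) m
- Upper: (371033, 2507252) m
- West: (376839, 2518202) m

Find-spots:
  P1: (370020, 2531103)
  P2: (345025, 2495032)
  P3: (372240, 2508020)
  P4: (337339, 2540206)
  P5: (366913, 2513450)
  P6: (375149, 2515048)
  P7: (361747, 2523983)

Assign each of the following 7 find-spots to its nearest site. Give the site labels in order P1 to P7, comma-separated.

South, Inner, Upper, North, Upper, West, South

P1 → South (d²=109059604.00)
P2 → Inner (d²=214668362.00)
P3 → Upper (d²=2046673.00)
P4 → North (d²=33005120.00)
P5 → Upper (d²=55389604.00)
P6 → West (d²=12803816.00)
P7 → South (d²=9867533.00)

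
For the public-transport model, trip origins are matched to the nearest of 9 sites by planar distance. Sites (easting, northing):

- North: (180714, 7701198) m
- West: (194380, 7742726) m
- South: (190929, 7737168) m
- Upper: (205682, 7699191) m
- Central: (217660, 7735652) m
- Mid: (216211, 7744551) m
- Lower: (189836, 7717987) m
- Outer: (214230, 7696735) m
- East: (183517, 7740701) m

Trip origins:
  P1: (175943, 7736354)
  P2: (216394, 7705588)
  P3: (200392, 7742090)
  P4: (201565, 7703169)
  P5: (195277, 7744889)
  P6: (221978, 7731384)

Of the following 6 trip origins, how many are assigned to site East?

1

P1 → East
P2 → Outer
P3 → West
P4 → Upper
P5 → West
P6 → Central
1 of the 6 goes to East.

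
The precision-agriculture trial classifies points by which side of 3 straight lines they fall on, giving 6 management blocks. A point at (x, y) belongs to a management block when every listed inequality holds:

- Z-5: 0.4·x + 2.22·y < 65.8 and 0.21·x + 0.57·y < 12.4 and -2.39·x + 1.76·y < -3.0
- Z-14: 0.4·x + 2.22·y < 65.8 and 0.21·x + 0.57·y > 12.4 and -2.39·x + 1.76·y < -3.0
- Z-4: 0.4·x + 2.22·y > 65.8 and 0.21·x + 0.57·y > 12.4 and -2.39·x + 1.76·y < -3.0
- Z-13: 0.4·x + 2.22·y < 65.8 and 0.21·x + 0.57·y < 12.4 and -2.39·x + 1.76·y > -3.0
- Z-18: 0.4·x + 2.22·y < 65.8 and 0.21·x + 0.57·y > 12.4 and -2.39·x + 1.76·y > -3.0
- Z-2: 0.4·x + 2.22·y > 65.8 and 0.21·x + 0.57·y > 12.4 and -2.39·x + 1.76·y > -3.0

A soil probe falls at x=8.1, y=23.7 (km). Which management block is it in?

Z-18

0.4·8.1 + 2.22·23.7 = 55.854, which is < 65.8
0.21·8.1 + 0.57·23.7 = 15.210, which is > 12.4
-2.39·8.1 + 1.76·23.7 = 22.353, which is > -3.0
This sign pattern matches Z-18.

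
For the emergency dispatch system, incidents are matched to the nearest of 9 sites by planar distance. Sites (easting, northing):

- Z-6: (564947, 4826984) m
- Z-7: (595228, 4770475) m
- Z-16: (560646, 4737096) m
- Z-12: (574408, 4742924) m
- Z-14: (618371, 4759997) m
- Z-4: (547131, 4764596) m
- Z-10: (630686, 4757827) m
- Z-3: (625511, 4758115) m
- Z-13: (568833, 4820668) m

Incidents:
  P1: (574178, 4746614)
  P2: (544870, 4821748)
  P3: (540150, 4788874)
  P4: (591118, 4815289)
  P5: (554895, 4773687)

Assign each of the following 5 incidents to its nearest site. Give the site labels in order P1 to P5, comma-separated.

P1 → Z-12 (d²=13669000.00)
P2 → Z-6 (d²=430501625.00)
P3 → Z-4 (d²=638155645.00)
P4 → Z-13 (d²=525554866.00)
P5 → Z-4 (d²=142925977.00)

Z-12, Z-6, Z-4, Z-13, Z-4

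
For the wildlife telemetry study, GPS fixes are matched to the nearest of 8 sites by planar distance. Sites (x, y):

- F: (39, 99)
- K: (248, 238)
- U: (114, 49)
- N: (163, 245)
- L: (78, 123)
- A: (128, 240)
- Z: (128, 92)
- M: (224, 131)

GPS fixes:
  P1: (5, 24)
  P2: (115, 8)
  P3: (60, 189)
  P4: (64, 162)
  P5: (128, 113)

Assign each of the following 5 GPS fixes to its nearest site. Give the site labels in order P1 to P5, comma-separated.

F, U, L, L, Z

P1 → F (d²=6781.00)
P2 → U (d²=1682.00)
P3 → L (d²=4680.00)
P4 → L (d²=1717.00)
P5 → Z (d²=441.00)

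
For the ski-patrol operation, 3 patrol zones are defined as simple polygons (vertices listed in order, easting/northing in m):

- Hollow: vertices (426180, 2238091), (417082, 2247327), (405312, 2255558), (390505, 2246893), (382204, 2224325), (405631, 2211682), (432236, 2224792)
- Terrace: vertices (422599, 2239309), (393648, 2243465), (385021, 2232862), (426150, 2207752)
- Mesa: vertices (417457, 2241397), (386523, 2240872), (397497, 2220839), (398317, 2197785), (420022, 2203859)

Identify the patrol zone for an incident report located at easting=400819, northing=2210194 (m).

Cast a ray rightward from (400819, 2210194). For each polygon, the edges (by vertex number in listed order) whose endpoints lie on opposite sides of northing = 2210194, where each meets that height, and whether that is right or left of the point:
Hollow: no edge straddles that height → 0 crossings.
Terrace: 3–4 at easting≈422150.1 (right), 4–1 at easting≈425875.2 (right) → 2 crossings.
Mesa: 3–4 at easting≈397875.6 (left), 5–1 at easting≈419589.1 (right) → 1 crossing.
Only Mesa has an odd count, so the point is inside Mesa.

Mesa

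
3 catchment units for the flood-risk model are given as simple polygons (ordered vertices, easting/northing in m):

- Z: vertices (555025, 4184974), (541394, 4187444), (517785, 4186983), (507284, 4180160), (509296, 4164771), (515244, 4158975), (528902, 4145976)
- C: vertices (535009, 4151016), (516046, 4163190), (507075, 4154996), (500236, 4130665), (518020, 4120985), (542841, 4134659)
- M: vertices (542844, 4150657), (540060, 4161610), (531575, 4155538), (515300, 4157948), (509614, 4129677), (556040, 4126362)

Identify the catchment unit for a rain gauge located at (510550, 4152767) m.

Cast a ray rightward from (510550, 4152767). For each polygon, the edges (by vertex number in listed order) whose endpoints lie on opposite sides of northing = 4152767, where each meets that height, and whether that is right or left of the point:
Z: 6–7 at easting≈521766.7 (right), 7–1 at easting≈533451.0 (right) → 2 crossings.
C: 1–2 at easting≈532281.5 (right), 3–4 at easting≈506448.5 (left) → 1 crossing.
M: 1–2 at easting≈542307.7 (right), 4–5 at easting≈514258.0 (right) → 2 crossings.
Only C has an odd count, so the point is inside C.

C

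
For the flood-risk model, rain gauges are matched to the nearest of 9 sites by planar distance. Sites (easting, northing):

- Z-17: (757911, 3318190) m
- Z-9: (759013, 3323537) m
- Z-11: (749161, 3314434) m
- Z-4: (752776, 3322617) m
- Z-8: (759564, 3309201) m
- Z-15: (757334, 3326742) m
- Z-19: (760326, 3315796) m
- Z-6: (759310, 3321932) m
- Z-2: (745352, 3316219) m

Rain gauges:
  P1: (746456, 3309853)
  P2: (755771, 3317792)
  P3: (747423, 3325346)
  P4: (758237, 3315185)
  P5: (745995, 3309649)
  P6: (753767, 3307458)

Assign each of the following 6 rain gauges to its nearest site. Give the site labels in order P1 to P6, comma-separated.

Z-11, Z-17, Z-4, Z-19, Z-11, Z-8

P1 → Z-11 (d²=28302586.00)
P2 → Z-17 (d²=4738004.00)
P3 → Z-4 (d²=36102050.00)
P4 → Z-19 (d²=4737242.00)
P5 → Z-11 (d²=32919781.00)
P6 → Z-8 (d²=36643258.00)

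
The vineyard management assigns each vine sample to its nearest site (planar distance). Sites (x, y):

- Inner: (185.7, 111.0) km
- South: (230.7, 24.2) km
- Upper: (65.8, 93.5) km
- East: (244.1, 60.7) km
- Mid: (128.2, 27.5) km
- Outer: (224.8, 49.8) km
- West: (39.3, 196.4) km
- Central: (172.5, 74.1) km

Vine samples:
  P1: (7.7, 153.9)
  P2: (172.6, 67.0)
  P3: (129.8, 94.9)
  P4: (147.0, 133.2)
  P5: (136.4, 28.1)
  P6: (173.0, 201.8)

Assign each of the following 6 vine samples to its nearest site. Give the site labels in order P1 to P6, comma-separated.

West, Central, Central, Inner, Mid, Inner

P1 → West (d²=2804.81)
P2 → Central (d²=50.42)
P3 → Central (d²=2255.93)
P4 → Inner (d²=1990.53)
P5 → Mid (d²=67.60)
P6 → Inner (d²=8405.93)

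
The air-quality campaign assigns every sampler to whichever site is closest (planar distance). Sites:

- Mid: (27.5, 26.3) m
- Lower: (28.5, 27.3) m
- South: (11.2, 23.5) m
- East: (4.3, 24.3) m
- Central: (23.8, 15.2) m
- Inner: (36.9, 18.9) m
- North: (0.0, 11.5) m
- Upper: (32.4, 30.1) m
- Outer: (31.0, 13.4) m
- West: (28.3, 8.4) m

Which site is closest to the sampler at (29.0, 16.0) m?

Outer

Squared distances to each site:
Mid: 108.340; Lower: 127.940; South: 373.090; East: 678.980; Central: 27.680; Inner: 70.820; North: 861.250; Upper: 210.370; Outer: 10.760; West: 58.250.
Minimum at Outer.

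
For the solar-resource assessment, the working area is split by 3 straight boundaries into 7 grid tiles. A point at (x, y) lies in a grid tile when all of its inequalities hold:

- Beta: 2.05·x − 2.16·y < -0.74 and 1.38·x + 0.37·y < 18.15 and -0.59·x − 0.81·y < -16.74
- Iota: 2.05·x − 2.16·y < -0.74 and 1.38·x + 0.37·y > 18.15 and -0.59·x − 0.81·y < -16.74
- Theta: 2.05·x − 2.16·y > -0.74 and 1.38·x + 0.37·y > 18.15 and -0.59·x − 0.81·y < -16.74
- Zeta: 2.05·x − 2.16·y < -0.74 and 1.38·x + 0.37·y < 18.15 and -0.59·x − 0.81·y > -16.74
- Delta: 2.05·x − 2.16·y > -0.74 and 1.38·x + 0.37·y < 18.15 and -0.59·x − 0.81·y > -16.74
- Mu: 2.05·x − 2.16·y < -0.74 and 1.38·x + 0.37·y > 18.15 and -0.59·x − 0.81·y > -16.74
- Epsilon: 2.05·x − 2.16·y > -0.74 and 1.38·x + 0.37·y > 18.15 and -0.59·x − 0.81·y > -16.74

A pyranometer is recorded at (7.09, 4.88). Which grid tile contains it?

2.05·7.09 − 2.16·4.88 = 3.994, which is > -0.74
1.38·7.09 + 0.37·4.88 = 11.590, which is < 18.15
-0.59·7.09 − 0.81·4.88 = -8.136, which is > -16.74
This sign pattern matches Delta.

Delta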